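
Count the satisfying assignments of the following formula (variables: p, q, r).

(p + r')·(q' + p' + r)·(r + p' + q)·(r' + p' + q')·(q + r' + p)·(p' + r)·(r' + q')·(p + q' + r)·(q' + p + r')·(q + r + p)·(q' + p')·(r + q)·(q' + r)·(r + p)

1

There are 2^3 = 8 truth assignments over (p, q, r).
Split on r. With r = 1, the clauses containing r are satisfied and r' drops from the rest; 1 of the 2^2 = 4 assignments to the other variables satisfy what remains.
With r = 0, by the same count on the reduced clause set, 0 assignments work.
(One model: p=T, q=F, r=T.)
Total: 1 + 0 = 1.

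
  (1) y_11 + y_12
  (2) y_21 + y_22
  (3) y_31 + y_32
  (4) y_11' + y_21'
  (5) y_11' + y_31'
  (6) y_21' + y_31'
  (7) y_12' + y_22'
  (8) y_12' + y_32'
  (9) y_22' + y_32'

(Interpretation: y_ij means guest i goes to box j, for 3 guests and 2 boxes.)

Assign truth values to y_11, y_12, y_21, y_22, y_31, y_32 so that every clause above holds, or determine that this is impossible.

UNSATISFIABLE

Case y_11 = 1:
The clause (y_21') is unit, so y_21 = 0.
The clause (y_22) is unit, so y_22 = 1.
The clause (y_31') is unit, so y_31 = 0.
The clause (y_32) is unit, so y_32 = 1.
But (y_32') is also a unit clause — contradiction.
Backtrack on y_11: now try y_11 = 0.
The clause (y_12) is unit, so y_12 = 1.
The clause (y_22') is unit, so y_22 = 0.
The clause (y_21) is unit, so y_21 = 1.
The clause (y_31') is unit, so y_31 = 0.
The clause (y_32) is unit, so y_32 = 1.
But (y_32') is also a unit clause — contradiction.
Neither y_11 = 1 nor y_11 = 0 works.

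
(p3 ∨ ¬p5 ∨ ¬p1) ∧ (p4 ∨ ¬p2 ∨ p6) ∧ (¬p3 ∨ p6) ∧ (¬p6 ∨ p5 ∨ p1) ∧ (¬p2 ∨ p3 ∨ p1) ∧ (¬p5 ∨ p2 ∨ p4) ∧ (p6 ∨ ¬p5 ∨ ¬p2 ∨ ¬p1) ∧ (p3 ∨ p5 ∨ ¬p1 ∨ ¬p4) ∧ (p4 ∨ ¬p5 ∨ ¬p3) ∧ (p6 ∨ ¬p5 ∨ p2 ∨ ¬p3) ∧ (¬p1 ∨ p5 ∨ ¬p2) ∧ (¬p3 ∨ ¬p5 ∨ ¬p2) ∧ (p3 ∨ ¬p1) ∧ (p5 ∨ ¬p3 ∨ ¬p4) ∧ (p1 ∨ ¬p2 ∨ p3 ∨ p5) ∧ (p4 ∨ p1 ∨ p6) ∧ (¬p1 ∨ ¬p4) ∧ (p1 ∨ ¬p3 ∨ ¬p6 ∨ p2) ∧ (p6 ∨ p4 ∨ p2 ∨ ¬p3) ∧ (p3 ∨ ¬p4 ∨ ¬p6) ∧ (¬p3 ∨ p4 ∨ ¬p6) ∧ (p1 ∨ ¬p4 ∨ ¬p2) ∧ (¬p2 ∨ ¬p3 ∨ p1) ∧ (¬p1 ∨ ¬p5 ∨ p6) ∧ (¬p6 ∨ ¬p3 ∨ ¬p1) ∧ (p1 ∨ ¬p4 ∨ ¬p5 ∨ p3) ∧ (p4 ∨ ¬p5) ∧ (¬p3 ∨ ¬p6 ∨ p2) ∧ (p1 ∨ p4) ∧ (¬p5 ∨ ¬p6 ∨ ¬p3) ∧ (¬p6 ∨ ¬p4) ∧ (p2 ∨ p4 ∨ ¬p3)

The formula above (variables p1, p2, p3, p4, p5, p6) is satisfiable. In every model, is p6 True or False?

Suppose p6 = True.
From the singleton clause (¬p4), p4 = False.
From the singleton clause (¬p3), p3 = False.
From the singleton clause (¬p1), p1 = False.
But (p1) is also a unit clause — contradiction.
So every satisfying assignment has p6 = False.

False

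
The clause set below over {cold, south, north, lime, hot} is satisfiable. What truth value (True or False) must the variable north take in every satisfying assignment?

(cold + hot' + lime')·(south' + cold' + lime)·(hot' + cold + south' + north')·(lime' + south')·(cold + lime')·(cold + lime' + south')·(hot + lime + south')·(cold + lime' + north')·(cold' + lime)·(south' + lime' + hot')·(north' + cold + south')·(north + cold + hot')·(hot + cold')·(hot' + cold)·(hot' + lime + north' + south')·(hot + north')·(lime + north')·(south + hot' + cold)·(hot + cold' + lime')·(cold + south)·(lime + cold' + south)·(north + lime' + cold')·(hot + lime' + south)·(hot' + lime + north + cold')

True

Suppose north = 0.
Suppose lime = 0.
Unit clause (cold') forces cold = 0.
Unit clause (hot') forces hot = 0.
Unit clause (south') forces south = 0.
But (south) is also a unit clause — contradiction.
That branch fails; take lime = 1 instead.
Unit clause (south') forces south = 0.
Unit clause (cold) forces cold = 1.
But (cold') is also a unit clause — contradiction.
Either choice for lime ends in contradiction.
So every satisfying assignment has north = True.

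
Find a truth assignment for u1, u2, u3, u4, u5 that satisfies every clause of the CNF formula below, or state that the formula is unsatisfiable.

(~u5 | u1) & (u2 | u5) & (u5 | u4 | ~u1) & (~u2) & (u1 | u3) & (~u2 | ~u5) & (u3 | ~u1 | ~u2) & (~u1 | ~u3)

u1=1, u2=0, u3=0, u4=1, u5=1

Unit clause (~u2) forces u2 = 0.
Unit clause (u5) forces u5 = 1.
Unit clause (u1) forces u1 = 1.
Unit clause (~u3) forces u3 = 0.
Every clause is now satisfied; u4 is unconstrained.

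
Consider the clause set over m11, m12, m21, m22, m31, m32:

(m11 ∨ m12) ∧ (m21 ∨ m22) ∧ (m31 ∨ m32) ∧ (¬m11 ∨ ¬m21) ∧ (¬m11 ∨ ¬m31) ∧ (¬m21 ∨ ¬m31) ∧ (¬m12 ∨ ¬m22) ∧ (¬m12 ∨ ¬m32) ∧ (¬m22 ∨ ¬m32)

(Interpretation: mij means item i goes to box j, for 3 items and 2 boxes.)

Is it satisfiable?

Unsatisfiable

Suppose m11 = True.
(¬m21) alone gives m21 = False.
(m22) alone gives m22 = True.
(¬m31) alone gives m31 = False.
(m32) alone gives m32 = True.
That conflicts with the unit clause (¬m32).
So m11 must be the other value — set m11 = False.
(m12) alone gives m12 = True.
(¬m22) alone gives m22 = False.
(m21) alone gives m21 = True.
(¬m31) alone gives m31 = False.
(m32) alone gives m32 = True.
That conflicts with the unit clause (¬m32).
Both values of m11 lead to a conflict.
No assignment satisfies every clause.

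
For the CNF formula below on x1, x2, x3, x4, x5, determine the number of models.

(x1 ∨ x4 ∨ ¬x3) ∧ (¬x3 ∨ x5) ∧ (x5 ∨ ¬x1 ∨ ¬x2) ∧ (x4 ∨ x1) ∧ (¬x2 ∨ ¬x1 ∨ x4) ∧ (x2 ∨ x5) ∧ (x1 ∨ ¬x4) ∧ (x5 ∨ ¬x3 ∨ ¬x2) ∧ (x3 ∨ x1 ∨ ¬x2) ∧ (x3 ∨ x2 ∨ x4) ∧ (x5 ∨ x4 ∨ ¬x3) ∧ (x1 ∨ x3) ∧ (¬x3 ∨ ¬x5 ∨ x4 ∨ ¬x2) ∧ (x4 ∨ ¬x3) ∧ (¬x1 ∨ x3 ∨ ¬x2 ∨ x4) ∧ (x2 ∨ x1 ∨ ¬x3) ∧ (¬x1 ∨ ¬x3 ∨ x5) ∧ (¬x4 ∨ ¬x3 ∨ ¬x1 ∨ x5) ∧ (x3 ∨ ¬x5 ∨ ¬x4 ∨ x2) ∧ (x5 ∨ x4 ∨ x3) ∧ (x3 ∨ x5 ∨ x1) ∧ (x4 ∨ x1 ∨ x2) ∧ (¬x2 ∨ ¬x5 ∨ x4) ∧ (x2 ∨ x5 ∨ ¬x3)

There are 2^5 = 32 truth assignments over (x1, x2, x3, x4, x5).
Split on x2. With x2 = True, the clauses containing x2 are satisfied and ¬x2 drops from the rest; 2 of the 2^4 = 16 assignments to the other variables satisfy what remains.
With x2 = False, by the same count on the reduced clause set, 1 assignment works.
(One model: x1=T, x2=F, x3=T, x4=T, x5=T.)
Total: 2 + 1 = 3.

3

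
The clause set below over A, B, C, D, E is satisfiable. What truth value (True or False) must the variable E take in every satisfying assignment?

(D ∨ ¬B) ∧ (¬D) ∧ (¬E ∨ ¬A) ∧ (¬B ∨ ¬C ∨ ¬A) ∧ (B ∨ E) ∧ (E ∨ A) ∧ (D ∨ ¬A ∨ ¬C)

True

Suppose E = False.
Unit clause (¬D) forces D = False.
Unit clause (¬B) forces B = False.
That conflicts with the unit clause (B).
So every satisfying assignment has E = True.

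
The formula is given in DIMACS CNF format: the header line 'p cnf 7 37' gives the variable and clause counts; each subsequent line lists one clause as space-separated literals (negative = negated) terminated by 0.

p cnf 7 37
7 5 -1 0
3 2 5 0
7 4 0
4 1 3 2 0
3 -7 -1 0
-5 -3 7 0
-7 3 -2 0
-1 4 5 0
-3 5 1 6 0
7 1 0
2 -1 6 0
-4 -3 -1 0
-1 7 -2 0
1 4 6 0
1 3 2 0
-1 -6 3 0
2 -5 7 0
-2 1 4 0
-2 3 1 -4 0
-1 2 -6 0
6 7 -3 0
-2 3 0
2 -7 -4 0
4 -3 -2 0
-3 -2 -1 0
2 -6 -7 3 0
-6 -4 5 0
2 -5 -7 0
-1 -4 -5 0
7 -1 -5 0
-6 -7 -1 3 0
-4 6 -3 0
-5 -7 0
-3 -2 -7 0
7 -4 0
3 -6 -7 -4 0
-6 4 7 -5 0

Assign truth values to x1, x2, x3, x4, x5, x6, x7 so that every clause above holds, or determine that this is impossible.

x1=False,  x2=False,  x3=True,  x4=False,  x5=False,  x6=True,  x7=True

Try x7 = True.
The clause (¬x5) is unit, so x5 = False.
Try x3 = True.
The clause (¬x2) is unit, so x2 = False.
The clause (¬x4) is unit, so x4 = False.
The clause (¬x1) is unit, so x1 = False.
The clause (x6) is unit, so x6 = True.
Every clause now holds.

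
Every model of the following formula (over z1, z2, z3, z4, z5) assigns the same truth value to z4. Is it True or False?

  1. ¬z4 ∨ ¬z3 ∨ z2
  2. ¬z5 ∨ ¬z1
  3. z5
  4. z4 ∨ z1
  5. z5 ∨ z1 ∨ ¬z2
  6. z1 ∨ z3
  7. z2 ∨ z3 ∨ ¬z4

Suppose z4 = False.
Unit clause (z5) forces z5 = True.
Unit clause (¬z1) forces z1 = False.
Now (z1) is unsatisfied and unit — conflict.
So every satisfying assignment has z4 = True.

True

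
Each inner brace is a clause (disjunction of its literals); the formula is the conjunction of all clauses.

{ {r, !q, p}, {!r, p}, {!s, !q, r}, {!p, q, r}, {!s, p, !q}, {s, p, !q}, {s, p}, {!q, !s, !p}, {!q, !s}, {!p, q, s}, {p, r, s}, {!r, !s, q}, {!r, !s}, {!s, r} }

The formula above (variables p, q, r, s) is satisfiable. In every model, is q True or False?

Suppose q = false.
Try r = false.
(!p) alone gives p = false.
(s) alone gives s = true.
But (!s) is also a unit clause — contradiction.
Undo r and try r = true.
(p) alone gives p = true.
(s) alone gives s = true.
But (!s) is also a unit clause — contradiction.
Both values of r lead to a conflict.
So every satisfying assignment has q = True.

True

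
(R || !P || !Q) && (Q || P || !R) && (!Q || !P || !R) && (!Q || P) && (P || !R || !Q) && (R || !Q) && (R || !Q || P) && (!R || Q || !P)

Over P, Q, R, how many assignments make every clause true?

2

There are 2^3 = 8 truth assignments over (P, Q, R).
Check each against the 8 clauses (columns in the order P, Q, R):
  F F F  ✓ satisfies all
  F F T  ✗ fails (Q || P || !R)
  F T F  ✗ fails (!Q || P)
  F T T  ✗ fails (!Q || P)
  T F F  ✓ satisfies all
  T F T  ✗ fails (!R || Q || !P)
  T T F  ✗ fails (R || !P || !Q)
  T T T  ✗ fails (!Q || !P || !R)
2 of the 8 rows are models.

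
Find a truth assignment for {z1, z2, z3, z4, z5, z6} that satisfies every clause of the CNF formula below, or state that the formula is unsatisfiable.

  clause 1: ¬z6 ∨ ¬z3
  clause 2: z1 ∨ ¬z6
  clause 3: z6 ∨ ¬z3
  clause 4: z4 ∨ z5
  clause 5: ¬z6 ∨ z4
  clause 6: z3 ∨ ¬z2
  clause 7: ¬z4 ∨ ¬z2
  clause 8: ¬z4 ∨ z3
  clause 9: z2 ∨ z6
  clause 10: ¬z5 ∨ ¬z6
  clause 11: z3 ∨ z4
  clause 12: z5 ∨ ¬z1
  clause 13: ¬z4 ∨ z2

UNSATISFIABLE

Branch on z6: set z6 = False.
The clause (¬z3) is unit, so z3 = False.
The clause (¬z2) is unit, so z2 = False.
Now (z2) is unsatisfied and unit — conflict.
Undo z6 and try z6 = True.
The clause (¬z3) is unit, so z3 = False.
The clause (z1) is unit, so z1 = True.
The clause (z4) is unit, so z4 = True.
Now (¬z4) is unsatisfied and unit — conflict.
Neither z6 = True nor z6 = False works.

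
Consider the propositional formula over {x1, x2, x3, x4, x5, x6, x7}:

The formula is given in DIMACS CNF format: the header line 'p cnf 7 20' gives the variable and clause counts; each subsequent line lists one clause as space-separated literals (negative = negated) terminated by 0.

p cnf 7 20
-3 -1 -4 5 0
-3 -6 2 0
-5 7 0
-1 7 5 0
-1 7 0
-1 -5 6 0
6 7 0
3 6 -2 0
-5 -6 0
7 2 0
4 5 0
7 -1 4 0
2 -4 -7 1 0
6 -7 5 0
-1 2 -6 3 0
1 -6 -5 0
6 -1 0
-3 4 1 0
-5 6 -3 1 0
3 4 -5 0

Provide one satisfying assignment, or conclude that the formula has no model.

x1=False, x2=True, x3=False, x4=True, x5=False, x6=True, x7=False

Try x5 = False.
The clause (x4) is unit, so x4 = True.
Try x3 = False.
Try x1 = False.
Try x6 = True.
Try x7 = False.
The clause (x2) is unit, so x2 = True.
All clauses are satisfied.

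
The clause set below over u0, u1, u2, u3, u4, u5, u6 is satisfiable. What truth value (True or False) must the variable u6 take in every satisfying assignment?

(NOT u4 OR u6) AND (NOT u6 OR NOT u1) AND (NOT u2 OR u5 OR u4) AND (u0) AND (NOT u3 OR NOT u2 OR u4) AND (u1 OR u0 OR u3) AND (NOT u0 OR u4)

Suppose u6 = false.
From the singleton clause (NOT u4), u4 = false.
From the singleton clause (u0), u0 = true.
Now (NOT u0) is unsatisfied and unit — conflict.
So every satisfying assignment has u6 = True.

True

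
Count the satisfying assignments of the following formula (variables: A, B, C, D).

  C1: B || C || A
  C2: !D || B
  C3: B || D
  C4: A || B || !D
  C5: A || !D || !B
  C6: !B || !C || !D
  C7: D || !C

There are 2^4 = 16 truth assignments over (A, B, C, D).
Split on D. With D = true, the clauses containing D are satisfied and !D drops from the rest; 1 of the 2^3 = 8 assignments to the other variables satisfy what remains.
With D = false, by the same count on the reduced clause set, 2 assignments work.
Total: 1 + 2 = 3.

3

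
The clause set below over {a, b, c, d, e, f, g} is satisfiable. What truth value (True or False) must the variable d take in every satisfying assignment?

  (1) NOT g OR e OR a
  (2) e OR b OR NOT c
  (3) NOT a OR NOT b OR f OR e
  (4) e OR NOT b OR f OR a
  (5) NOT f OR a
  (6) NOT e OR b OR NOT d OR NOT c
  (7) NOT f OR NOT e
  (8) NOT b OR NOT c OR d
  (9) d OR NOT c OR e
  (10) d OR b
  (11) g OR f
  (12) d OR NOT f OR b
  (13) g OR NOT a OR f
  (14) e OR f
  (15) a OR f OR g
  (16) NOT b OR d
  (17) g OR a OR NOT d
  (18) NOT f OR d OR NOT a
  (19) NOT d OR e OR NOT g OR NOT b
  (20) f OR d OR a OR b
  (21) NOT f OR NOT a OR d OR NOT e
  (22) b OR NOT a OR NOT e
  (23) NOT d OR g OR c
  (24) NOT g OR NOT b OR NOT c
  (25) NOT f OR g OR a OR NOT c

Suppose d = false.
From the singleton clause (b), b = true.
That conflicts with the unit clause (NOT b).
So every satisfying assignment has d = True.

True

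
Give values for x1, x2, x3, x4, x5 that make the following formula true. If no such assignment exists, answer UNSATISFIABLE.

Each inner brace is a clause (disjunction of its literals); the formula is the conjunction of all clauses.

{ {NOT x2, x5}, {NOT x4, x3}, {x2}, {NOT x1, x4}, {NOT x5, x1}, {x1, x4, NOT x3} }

Unit clause (x2) forces x2 = true.
Unit clause (x5) forces x5 = true.
Unit clause (x1) forces x1 = true.
Unit clause (x4) forces x4 = true.
Unit clause (x3) forces x3 = true.
All clauses are satisfied.

x1: true,  x2: true,  x3: true,  x4: true,  x5: true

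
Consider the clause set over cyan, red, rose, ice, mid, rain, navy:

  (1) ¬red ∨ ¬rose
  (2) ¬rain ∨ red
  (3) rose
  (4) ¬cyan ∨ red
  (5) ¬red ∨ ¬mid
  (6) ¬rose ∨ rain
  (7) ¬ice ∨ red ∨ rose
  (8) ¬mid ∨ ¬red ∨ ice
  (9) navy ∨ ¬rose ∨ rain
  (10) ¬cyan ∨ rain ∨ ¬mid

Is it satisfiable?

Unsatisfiable

From the singleton clause (rose), rose = True.
From the singleton clause (¬red), red = False.
From the singleton clause (¬rain), rain = False.
That conflicts with the unit clause (rain).
No assignment satisfies every clause.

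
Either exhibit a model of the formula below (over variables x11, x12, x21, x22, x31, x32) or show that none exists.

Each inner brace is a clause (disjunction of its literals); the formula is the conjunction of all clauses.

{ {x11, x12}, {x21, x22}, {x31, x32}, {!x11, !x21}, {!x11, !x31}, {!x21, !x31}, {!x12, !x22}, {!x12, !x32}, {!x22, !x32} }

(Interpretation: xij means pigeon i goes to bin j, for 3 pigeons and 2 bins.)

Try x11 = true.
Unit clause (!x21) forces x21 = false.
Unit clause (x22) forces x22 = true.
Unit clause (!x31) forces x31 = false.
Unit clause (x32) forces x32 = true.
But (!x32) is also a unit clause — contradiction.
That branch fails; take x11 = false instead.
Unit clause (x12) forces x12 = true.
Unit clause (!x22) forces x22 = false.
Unit clause (x21) forces x21 = true.
Unit clause (!x31) forces x31 = false.
Unit clause (x32) forces x32 = true.
But (!x32) is also a unit clause — contradiction.
Both values of x11 lead to a conflict.

UNSATISFIABLE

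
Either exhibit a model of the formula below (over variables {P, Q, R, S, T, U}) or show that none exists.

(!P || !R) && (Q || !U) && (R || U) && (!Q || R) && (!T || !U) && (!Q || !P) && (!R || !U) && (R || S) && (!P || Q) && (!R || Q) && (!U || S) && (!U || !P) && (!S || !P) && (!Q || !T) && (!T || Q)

Branch on P: set P = false.
Branch on Q: set Q = true.
(R) alone gives R = true.
(!U) alone gives U = false.
(!T) alone gives T = false.
Every clause is now satisfied; S is unconstrained.

P ↦ false, Q ↦ true, R ↦ true, S ↦ true, T ↦ false, U ↦ false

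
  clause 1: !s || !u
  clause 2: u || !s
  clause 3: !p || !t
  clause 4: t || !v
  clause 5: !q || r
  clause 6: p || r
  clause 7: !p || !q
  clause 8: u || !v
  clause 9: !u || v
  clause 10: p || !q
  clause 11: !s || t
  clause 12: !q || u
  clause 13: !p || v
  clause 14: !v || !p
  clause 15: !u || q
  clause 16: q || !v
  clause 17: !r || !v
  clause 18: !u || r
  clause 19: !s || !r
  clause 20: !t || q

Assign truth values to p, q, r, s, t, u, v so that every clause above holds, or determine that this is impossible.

Case s = false:
Case p = false:
The clause (r) is unit, so r = true.
The clause (!q) is unit, so q = false.
The clause (!u) is unit, so u = false.
The clause (!v) is unit, so v = false.
The clause (!t) is unit, so t = false.
This assignment satisfies each clause.

p ↦ false, q ↦ false, r ↦ true, s ↦ false, t ↦ false, u ↦ false, v ↦ false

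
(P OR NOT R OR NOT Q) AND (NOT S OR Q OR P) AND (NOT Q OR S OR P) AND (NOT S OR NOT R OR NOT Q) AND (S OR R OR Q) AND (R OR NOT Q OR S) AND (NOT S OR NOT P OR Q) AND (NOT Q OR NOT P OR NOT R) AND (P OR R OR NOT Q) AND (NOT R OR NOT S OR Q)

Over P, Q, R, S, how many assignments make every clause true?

There are 2^4 = 16 truth assignments over (P, Q, R, S).
Split on P. With P = true, the clauses containing P are satisfied and NOT P drops from the rest; 2 of the 2^3 = 8 assignments to the other variables satisfy what remains.
With P = false, by the same count on the reduced clause set, 1 assignment works.
(One model: P=F, Q=F, R=T, S=F.)
Total: 2 + 1 = 3.

3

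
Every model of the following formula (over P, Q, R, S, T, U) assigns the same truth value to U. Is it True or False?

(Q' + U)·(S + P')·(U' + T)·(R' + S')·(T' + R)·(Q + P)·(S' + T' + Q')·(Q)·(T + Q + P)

Suppose U = 0.
From the singleton clause (Q'), Q = 0.
But (Q) is also a unit clause — contradiction.
So every satisfying assignment has U = True.

True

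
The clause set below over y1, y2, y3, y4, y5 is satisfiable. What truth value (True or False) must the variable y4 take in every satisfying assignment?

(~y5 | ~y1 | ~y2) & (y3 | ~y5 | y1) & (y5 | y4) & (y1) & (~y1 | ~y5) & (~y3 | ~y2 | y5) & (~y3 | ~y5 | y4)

Suppose y4 = 0.
From the singleton clause (y5), y5 = 1.
From the singleton clause (y1), y1 = 1.
But (~y1) is also a unit clause — contradiction.
So every satisfying assignment has y4 = True.

True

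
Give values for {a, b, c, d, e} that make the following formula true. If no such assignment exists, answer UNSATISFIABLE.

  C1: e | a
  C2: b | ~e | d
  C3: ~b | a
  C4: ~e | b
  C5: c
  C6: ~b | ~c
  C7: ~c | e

(c) alone gives c = 1.
(~b) alone gives b = 0.
(~e) alone gives e = 0.
But (e) is also a unit clause — contradiction.

UNSATISFIABLE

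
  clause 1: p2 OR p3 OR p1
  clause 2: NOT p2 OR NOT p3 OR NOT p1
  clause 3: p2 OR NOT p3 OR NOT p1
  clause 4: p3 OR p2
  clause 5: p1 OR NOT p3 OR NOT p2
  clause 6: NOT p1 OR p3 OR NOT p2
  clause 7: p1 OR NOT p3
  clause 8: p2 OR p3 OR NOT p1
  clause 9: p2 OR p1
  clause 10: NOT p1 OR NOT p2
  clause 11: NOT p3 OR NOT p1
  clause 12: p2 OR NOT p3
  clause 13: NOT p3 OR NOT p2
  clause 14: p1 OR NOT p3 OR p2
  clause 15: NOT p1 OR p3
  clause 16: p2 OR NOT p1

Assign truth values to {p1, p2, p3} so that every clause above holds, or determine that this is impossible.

Suppose p3 = false.
(p2) alone gives p2 = true.
(NOT p1) alone gives p1 = false.
All clauses are satisfied.

p1 ↦ false,  p2 ↦ true,  p3 ↦ false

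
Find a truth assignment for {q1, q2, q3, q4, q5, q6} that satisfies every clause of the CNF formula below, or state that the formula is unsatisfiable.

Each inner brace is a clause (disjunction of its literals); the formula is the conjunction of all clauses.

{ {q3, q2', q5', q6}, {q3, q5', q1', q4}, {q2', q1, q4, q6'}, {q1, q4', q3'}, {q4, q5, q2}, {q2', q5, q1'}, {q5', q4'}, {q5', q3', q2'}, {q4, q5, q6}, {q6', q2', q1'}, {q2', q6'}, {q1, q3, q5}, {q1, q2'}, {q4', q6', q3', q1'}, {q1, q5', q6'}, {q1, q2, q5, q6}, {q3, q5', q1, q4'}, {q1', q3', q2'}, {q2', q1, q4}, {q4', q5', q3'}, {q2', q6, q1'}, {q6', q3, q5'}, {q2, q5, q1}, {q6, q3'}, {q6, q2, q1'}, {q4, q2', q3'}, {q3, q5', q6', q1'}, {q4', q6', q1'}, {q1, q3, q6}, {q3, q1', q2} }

Suppose q5 = 1.
Unit clause (q4') forces q4 = 0.
Suppose q3 = 1.
Unit clause (q2') forces q2 = 0.
Unit clause (q6) forces q6 = 1.
Unit clause (q1) forces q1 = 1.
All clauses are satisfied.

q1: 1,  q2: 0,  q3: 1,  q4: 0,  q5: 1,  q6: 1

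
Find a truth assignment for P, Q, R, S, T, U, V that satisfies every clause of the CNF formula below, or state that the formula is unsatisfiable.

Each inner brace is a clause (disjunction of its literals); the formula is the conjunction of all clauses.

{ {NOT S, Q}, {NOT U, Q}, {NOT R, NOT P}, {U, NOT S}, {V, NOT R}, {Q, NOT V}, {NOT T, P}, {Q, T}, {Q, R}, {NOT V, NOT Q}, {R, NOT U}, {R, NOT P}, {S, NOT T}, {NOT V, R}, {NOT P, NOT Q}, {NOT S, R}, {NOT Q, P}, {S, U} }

Branch on S: set S = false.
(NOT T) alone gives T = false.
(Q) alone gives Q = true.
(NOT V) alone gives V = false.
(NOT R) alone gives R = false.
(NOT U) alone gives U = false.
But (U) is also a unit clause — contradiction.
So S must be the other value — set S = true.
(Q) alone gives Q = true.
(U) alone gives U = true.
(NOT V) alone gives V = false.
(NOT R) alone gives R = false.
But (R) is also a unit clause — contradiction.
Either choice for S ends in contradiction.

UNSATISFIABLE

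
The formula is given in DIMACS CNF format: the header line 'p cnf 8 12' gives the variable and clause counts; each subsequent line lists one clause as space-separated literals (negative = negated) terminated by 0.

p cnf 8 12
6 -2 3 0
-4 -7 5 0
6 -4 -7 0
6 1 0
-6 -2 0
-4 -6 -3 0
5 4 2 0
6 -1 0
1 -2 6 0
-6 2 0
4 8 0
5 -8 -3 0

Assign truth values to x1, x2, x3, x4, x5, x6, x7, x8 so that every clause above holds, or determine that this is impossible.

UNSATISFIABLE

Branch on x6: set x6 = True.
The clause (¬x2) is unit, so x2 = False.
Now (x2) is unsatisfied and unit — conflict.
That branch fails; take x6 = False instead.
The clause (x1) is unit, so x1 = True.
Now (¬x1) is unsatisfied and unit — conflict.
Both values of x6 lead to a conflict.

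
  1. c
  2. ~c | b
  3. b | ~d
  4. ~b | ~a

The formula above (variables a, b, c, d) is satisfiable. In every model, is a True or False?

Suppose a = 1.
The clause (c) is unit, so c = 1.
The clause (b) is unit, so b = 1.
But (~b) is also a unit clause — contradiction.
So every satisfying assignment has a = False.

False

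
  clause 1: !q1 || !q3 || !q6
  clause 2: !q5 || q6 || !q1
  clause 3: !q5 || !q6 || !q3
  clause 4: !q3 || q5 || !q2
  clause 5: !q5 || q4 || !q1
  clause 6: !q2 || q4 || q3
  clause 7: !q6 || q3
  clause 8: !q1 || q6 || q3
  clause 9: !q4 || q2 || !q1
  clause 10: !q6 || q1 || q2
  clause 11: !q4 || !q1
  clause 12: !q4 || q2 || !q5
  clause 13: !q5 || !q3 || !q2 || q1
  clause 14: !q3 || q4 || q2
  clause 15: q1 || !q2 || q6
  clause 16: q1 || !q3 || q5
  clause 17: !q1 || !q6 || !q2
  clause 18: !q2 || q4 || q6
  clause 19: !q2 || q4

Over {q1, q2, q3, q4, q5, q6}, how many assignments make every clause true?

There are 2^6 = 64 truth assignments over (q1, q2, q3, q4, q5, q6).
Split on q1. With q1 = true, the clauses containing q1 are satisfied and !q1 drops from the rest; 0 of the 2^5 = 32 assignments to the other variables satisfy what remains.
With q1 = false, by the same count on the reduced clause set, 3 assignments work.
(One model: q1=F, q2=F, q3=F, q4=F, q5=F, q6=F.)
Total: 0 + 3 = 3.

3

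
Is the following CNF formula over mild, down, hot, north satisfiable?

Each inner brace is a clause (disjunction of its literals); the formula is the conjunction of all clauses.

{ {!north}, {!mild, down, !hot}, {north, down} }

From the singleton clause (!north), north = false.
From the singleton clause (down), down = true.
All clauses hold; mild, hot can take either value.
A satisfying assignment: mild=false; down=true; hot=true; north=false.

Yes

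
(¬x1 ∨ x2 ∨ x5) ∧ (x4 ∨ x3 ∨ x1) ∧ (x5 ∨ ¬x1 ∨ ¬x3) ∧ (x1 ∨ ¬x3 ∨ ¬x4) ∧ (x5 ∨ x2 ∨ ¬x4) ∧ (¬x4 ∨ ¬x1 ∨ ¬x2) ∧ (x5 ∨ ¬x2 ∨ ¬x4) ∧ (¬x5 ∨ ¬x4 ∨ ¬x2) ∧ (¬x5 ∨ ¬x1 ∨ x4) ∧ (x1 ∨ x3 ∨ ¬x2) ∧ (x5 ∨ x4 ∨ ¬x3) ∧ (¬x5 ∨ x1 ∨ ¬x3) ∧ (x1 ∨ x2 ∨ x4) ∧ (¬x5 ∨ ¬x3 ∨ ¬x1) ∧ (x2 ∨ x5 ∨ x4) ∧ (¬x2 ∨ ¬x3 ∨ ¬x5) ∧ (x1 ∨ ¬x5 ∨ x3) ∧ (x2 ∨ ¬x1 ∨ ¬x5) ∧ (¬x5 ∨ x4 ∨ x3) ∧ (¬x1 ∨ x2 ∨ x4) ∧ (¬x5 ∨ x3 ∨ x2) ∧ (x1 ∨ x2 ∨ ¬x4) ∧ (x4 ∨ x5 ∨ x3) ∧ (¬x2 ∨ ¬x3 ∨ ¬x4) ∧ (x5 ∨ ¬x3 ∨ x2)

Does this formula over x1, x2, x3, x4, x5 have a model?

Suppose x1 = False.
Suppose x4 = True.
From the singleton clause (¬x3), x3 = False.
From the singleton clause (¬x2), x2 = False.
That conflicts with the unit clause (x2).
That branch fails; take x4 = False instead.
From the singleton clause (x3), x3 = True.
From the singleton clause (x5), x5 = True.
That conflicts with the unit clause (¬x5).
Both values of x4 lead to a conflict.
That branch fails; take x1 = True instead.
Suppose x2 = True.
From the singleton clause (¬x4), x4 = False.
From the singleton clause (¬x5), x5 = False.
From the singleton clause (¬x3), x3 = False.
That conflicts with the unit clause (x3).
That branch fails; take x2 = False instead.
From the singleton clause (x5), x5 = True.
That conflicts with the unit clause (¬x5).
Both values of x2 lead to a conflict.
Both values of x1 lead to a conflict.
No assignment satisfies every clause.

Unsatisfiable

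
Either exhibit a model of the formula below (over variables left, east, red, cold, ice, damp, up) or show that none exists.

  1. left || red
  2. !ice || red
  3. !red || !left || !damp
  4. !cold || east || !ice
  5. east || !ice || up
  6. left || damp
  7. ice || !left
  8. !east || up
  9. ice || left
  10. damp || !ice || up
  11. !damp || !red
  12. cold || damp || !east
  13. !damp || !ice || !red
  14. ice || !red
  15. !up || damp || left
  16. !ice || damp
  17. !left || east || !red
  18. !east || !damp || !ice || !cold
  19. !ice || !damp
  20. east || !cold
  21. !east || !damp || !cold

UNSATISFIABLE

Branch on left: set left = true.
The clause (ice) is unit, so ice = true.
The clause (red) is unit, so red = true.
The clause (!damp) is unit, so damp = false.
Now (damp) is unsatisfied and unit — conflict.
So left must be the other value — set left = false.
The clause (red) is unit, so red = true.
The clause (damp) is unit, so damp = true.
Now (!damp) is unsatisfied and unit — conflict.
Either choice for left ends in contradiction.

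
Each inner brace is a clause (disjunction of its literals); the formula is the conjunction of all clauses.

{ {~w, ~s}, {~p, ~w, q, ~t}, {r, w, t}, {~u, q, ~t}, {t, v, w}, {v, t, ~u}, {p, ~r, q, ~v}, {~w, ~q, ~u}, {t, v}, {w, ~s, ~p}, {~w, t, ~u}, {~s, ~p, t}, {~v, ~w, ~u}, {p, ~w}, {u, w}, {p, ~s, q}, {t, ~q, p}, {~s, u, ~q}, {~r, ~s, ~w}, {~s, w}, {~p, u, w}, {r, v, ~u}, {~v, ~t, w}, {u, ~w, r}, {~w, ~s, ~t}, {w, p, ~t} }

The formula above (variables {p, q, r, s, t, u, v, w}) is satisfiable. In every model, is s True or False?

False

Suppose s = 1.
Unit clause (~w) forces w = 0.
That conflicts with the unit clause (w).
So every satisfying assignment has s = False.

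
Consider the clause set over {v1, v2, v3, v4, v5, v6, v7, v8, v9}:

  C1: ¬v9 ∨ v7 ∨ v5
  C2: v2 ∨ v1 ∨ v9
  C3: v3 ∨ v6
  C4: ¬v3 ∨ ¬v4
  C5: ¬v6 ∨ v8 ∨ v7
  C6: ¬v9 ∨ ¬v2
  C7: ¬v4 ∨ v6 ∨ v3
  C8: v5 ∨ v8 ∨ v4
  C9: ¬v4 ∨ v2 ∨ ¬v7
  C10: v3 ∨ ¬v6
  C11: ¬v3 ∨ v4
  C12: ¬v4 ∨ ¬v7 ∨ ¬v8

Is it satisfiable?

Try v3 = True.
The clause (¬v4) is unit, so v4 = False.
That conflicts with the unit clause (v4).
Backtrack on v3: now try v3 = False.
The clause (v6) is unit, so v6 = True.
That conflicts with the unit clause (¬v6).
Either choice for v3 ends in contradiction.
No assignment satisfies every clause.

No, unsatisfiable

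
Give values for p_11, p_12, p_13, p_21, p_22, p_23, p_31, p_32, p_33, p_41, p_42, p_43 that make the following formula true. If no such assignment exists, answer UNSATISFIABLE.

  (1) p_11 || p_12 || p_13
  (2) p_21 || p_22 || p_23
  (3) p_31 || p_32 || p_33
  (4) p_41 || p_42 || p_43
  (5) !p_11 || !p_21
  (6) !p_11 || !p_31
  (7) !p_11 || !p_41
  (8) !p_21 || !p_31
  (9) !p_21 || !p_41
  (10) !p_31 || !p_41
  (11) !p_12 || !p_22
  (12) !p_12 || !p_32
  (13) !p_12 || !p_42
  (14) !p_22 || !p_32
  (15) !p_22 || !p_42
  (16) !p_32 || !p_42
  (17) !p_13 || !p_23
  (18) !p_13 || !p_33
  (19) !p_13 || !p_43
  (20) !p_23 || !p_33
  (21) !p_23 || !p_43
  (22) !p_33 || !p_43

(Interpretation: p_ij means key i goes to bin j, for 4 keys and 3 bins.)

UNSATISFIABLE

Suppose p_11 = false.
Suppose p_12 = true.
(!p_22) alone gives p_22 = false.
(!p_32) alone gives p_32 = false.
(!p_42) alone gives p_42 = false.
Suppose p_21 = true.
(!p_31) alone gives p_31 = false.
(p_33) alone gives p_33 = true.
(!p_41) alone gives p_41 = false.
(p_43) alone gives p_43 = true.
Now (!p_43) is unsatisfied and unit — conflict.
Backtrack on p_21: now try p_21 = false.
(p_23) alone gives p_23 = true.
(!p_13) alone gives p_13 = false.
(!p_33) alone gives p_33 = false.
(p_31) alone gives p_31 = true.
(!p_41) alone gives p_41 = false.
(p_43) alone gives p_43 = true.
Now (!p_43) is unsatisfied and unit — conflict.
Either choice for p_21 ends in contradiction.
Backtrack on p_12: now try p_12 = false.
(p_13) alone gives p_13 = true.
(!p_23) alone gives p_23 = false.
(!p_33) alone gives p_33 = false.
(!p_43) alone gives p_43 = false.
Suppose p_21 = true.
(!p_31) alone gives p_31 = false.
(p_32) alone gives p_32 = true.
(!p_41) alone gives p_41 = false.
(p_42) alone gives p_42 = true.
Now (!p_42) is unsatisfied and unit — conflict.
Backtrack on p_21: now try p_21 = false.
(p_22) alone gives p_22 = true.
(!p_32) alone gives p_32 = false.
(p_31) alone gives p_31 = true.
(!p_41) alone gives p_41 = false.
(p_42) alone gives p_42 = true.
Now (!p_42) is unsatisfied and unit — conflict.
Either choice for p_21 ends in contradiction.
Either choice for p_12 ends in contradiction.
Backtrack on p_11: now try p_11 = true.
(!p_21) alone gives p_21 = false.
(!p_31) alone gives p_31 = false.
(!p_41) alone gives p_41 = false.
Suppose p_22 = true.
(!p_12) alone gives p_12 = false.
(!p_32) alone gives p_32 = false.
(p_33) alone gives p_33 = true.
(!p_42) alone gives p_42 = false.
(p_43) alone gives p_43 = true.
Now (!p_43) is unsatisfied and unit — conflict.
Backtrack on p_22: now try p_22 = false.
(p_23) alone gives p_23 = true.
(!p_13) alone gives p_13 = false.
(!p_33) alone gives p_33 = false.
(p_32) alone gives p_32 = true.
(!p_12) alone gives p_12 = false.
(!p_42) alone gives p_42 = false.
(p_43) alone gives p_43 = true.
Now (!p_43) is unsatisfied and unit — conflict.
Either choice for p_22 ends in contradiction.
Either choice for p_11 ends in contradiction.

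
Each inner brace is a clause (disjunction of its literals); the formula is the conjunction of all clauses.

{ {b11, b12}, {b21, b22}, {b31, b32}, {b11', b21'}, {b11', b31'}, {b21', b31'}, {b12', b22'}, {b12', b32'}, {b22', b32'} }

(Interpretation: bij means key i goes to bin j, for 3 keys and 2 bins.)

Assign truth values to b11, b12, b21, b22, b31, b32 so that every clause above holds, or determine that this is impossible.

Try b11 = 1.
The clause (b21') is unit, so b21 = 0.
The clause (b22) is unit, so b22 = 1.
The clause (b31') is unit, so b31 = 0.
The clause (b32) is unit, so b32 = 1.
Now (b32') is unsatisfied and unit — conflict.
That branch fails; take b11 = 0 instead.
The clause (b12) is unit, so b12 = 1.
The clause (b22') is unit, so b22 = 0.
The clause (b21) is unit, so b21 = 1.
The clause (b31') is unit, so b31 = 0.
The clause (b32) is unit, so b32 = 1.
Now (b32') is unsatisfied and unit — conflict.
Either choice for b11 ends in contradiction.

UNSATISFIABLE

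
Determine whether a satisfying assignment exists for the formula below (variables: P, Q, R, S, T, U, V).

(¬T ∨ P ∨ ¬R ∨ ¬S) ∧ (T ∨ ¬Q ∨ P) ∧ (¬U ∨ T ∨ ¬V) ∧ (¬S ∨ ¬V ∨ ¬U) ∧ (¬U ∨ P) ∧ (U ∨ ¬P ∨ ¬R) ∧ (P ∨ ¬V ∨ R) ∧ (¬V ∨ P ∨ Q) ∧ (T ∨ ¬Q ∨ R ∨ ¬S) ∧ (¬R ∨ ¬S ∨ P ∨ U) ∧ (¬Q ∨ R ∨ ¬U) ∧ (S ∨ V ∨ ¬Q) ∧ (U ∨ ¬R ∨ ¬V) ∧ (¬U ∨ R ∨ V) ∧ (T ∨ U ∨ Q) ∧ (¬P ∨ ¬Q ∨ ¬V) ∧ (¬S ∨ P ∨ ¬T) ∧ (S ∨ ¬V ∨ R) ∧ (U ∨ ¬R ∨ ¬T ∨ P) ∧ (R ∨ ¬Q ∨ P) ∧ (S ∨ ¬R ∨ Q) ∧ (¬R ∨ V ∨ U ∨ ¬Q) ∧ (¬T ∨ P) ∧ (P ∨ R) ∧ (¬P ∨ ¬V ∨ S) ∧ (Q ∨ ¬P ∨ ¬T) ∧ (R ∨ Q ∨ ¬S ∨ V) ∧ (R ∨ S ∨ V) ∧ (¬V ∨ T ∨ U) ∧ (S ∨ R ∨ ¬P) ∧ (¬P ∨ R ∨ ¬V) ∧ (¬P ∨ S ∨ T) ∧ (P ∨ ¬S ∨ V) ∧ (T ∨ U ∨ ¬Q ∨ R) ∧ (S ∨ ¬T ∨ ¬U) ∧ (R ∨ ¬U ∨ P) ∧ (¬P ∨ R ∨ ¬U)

Try U = True.
Unit clause (P) forces P = True.
Unit clause (R) forces R = True.
Try T = False.
Unit clause (¬V) forces V = False.
Unit clause (S) forces S = True.
No clause remains; Q is free.
A satisfying assignment: P=True, Q=False, R=True, S=True, T=False, U=True, V=False.

Yes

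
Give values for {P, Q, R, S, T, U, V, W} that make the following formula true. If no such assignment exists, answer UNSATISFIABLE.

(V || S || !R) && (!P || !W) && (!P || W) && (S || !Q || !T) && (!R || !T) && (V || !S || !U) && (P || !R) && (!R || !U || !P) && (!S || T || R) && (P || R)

Suppose P = false.
From the singleton clause (!R), R = false.
Now (R) is unsatisfied and unit — conflict.
That branch fails; take P = true instead.
From the singleton clause (!W), W = false.
Now (W) is unsatisfied and unit — conflict.
Neither P = true nor P = false works.

UNSATISFIABLE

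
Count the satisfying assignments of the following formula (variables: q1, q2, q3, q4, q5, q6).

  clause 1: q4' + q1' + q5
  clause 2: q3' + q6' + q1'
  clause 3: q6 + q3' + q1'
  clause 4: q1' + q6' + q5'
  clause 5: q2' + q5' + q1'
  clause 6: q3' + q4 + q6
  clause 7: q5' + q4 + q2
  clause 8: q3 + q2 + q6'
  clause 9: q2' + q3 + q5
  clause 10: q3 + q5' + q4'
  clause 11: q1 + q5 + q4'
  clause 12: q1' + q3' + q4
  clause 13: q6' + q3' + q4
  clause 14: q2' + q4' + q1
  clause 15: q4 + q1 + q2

There are 2^6 = 64 truth assignments over (q1, q2, q3, q4, q5, q6).
Split on q2. With q2 = 1, the clauses containing q2 are satisfied and q2' drops from the rest; 2 of the 2^5 = 32 assignments to the other variables satisfy what remains.
With q2 = 0, by the same count on the reduced clause set, 3 assignments work.
(One model: q1=F, q2=F, q3=T, q4=T, q5=T, q6=F.)
Total: 2 + 3 = 5.

5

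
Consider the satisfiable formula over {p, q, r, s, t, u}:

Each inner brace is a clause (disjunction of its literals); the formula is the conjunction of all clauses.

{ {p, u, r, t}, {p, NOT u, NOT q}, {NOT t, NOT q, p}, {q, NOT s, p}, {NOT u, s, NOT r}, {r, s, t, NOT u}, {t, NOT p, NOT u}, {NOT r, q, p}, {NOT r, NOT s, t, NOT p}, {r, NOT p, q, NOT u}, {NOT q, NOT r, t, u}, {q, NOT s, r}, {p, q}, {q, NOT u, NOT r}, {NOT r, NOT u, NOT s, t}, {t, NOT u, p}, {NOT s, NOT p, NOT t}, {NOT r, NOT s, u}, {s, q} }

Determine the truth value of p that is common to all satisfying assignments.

True

Suppose p = false.
The clause (q) is unit, so q = true.
The clause (NOT u) is unit, so u = false.
The clause (NOT t) is unit, so t = false.
The clause (r) is unit, so r = true.
But (NOT r) is also a unit clause — contradiction.
So every satisfying assignment has p = True.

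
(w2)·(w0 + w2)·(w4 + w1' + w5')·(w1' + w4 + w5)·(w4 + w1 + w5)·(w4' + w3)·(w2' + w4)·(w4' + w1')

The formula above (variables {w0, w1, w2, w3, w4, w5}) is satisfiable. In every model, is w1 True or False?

False

Suppose w1 = 1.
From the singleton clause (w2), w2 = 1.
From the singleton clause (w4), w4 = 1.
Now (w4') is unsatisfied and unit — conflict.
So every satisfying assignment has w1 = False.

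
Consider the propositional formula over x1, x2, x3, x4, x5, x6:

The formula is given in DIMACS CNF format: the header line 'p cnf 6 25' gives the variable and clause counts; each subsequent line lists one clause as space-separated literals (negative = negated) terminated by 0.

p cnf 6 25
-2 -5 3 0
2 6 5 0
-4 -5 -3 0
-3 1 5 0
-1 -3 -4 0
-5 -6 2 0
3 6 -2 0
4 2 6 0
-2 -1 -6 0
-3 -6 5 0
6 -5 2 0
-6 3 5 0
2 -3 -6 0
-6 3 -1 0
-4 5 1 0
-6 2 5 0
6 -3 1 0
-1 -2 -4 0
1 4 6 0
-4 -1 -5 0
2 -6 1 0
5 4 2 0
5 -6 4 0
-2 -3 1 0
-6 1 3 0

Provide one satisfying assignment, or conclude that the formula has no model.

x1 ↦ True,  x2 ↦ True,  x3 ↦ True,  x4 ↦ False,  x5 ↦ False,  x6 ↦ False

Case x2 = True:
Case x5 = False:
Case x3 = True:
(x1) alone gives x1 = True.
(¬x4) alone gives x4 = False.
(¬x6) alone gives x6 = False.
This assignment satisfies each clause.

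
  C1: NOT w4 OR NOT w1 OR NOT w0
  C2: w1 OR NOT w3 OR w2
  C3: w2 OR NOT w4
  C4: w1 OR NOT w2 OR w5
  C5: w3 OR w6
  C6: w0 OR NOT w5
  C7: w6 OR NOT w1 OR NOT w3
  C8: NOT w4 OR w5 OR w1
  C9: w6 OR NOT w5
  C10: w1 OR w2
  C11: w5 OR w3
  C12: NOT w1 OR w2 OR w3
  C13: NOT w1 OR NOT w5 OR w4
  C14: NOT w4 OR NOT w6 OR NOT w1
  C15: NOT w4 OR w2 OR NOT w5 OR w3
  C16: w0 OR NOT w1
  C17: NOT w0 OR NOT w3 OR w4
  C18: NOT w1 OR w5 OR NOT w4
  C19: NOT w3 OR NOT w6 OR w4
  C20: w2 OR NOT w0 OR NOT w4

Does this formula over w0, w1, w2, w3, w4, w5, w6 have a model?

Branch on w2: set w2 = true.
Branch on w1: set w1 = false.
The clause (w5) is unit, so w5 = true.
The clause (w0) is unit, so w0 = true.
The clause (w6) is unit, so w6 = true.
Branch on w3: set w3 = false.
All clauses hold; w4 can take either value.
A satisfying assignment: w0=true; w1=false; w2=true; w3=false; w4=false; w5=true; w6=true.

Yes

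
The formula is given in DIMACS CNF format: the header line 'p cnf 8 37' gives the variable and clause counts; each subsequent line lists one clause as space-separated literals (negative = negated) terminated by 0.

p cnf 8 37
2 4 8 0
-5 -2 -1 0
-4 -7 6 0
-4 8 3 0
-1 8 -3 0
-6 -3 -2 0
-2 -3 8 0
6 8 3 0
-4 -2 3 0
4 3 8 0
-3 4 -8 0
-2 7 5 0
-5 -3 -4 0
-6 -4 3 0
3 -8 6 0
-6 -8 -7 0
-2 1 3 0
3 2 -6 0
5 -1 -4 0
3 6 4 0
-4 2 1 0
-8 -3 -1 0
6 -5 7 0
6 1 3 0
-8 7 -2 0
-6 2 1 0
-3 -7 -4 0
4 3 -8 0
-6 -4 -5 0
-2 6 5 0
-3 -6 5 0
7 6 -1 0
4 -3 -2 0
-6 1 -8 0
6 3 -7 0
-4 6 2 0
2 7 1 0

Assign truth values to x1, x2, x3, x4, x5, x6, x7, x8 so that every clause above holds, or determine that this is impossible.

Suppose x2 = True.
Suppose x5 = False.
Unit clause (x7) forces x7 = True.
Unit clause (x6) forces x6 = True.
Unit clause (¬x3) forces x3 = False.
Unit clause (¬x4) forces x4 = False.
Unit clause (x8) forces x8 = True.
Now (¬x8) is unsatisfied and unit — conflict.
Backtrack on x5: now try x5 = True.
Unit clause (¬x1) forces x1 = False.
Unit clause (x3) forces x3 = True.
Unit clause (¬x6) forces x6 = False.
Unit clause (x8) forces x8 = True.
Unit clause (x4) forces x4 = True.
Now (¬x4) is unsatisfied and unit — conflict.
Either choice for x5 ends in contradiction.
Backtrack on x2: now try x2 = False.
Suppose x4 = True.
Unit clause (x1) forces x1 = True.
Unit clause (x5) forces x5 = True.
Unit clause (¬x3) forces x3 = False.
Unit clause (x8) forces x8 = True.
Unit clause (¬x6) forces x6 = False.
Now (x6) is unsatisfied and unit — conflict.
Backtrack on x4: now try x4 = False.
Unit clause (x8) forces x8 = True.
Unit clause (¬x3) forces x3 = False.
Now (x3) is unsatisfied and unit — conflict.
Either choice for x4 ends in contradiction.
Either choice for x2 ends in contradiction.

UNSATISFIABLE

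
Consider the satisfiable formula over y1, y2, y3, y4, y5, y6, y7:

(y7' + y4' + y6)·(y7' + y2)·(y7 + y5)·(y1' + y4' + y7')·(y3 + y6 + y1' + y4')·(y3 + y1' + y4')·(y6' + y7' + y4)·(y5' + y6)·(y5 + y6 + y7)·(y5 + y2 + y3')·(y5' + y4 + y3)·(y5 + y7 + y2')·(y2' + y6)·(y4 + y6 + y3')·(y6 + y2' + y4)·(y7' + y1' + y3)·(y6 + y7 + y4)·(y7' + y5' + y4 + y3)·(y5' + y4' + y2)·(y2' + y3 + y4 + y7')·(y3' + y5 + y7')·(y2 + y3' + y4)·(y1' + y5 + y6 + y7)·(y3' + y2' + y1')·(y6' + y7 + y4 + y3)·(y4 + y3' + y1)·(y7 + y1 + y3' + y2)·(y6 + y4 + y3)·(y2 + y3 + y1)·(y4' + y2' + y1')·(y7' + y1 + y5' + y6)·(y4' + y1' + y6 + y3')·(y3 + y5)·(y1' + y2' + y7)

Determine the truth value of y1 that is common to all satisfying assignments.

Suppose y1 = 1.
Branch on y7: set y7 = 0.
The clause (y5) is unit, so y5 = 1.
The clause (y6) is unit, so y6 = 1.
The clause (y2') is unit, so y2 = 0.
The clause (y4') is unit, so y4 = 0.
The clause (y3) is unit, so y3 = 1.
Now (y3') is unsatisfied and unit — conflict.
Undo y7 and try y7 = 1.
The clause (y2) is unit, so y2 = 1.
The clause (y4') is unit, so y4 = 0.
The clause (y6') is unit, so y6 = 0.
Now (y6) is unsatisfied and unit — conflict.
Neither y7 = 1 nor y7 = 0 works.
So every satisfying assignment has y1 = False.

False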